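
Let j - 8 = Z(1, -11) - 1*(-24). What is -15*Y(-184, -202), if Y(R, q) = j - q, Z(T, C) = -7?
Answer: -3405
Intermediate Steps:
j = 25 (j = 8 + (-7 - 1*(-24)) = 8 + (-7 + 24) = 8 + 17 = 25)
Y(R, q) = 25 - q
-15*Y(-184, -202) = -15*(25 - 1*(-202)) = -15*(25 + 202) = -15*227 = -3405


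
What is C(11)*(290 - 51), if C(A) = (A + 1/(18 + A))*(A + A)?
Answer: 1682560/29 ≈ 58019.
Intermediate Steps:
C(A) = 2*A*(A + 1/(18 + A)) (C(A) = (A + 1/(18 + A))*(2*A) = 2*A*(A + 1/(18 + A)))
C(11)*(290 - 51) = (2*11*(1 + 11**2 + 18*11)/(18 + 11))*(290 - 51) = (2*11*(1 + 121 + 198)/29)*239 = (2*11*(1/29)*320)*239 = (7040/29)*239 = 1682560/29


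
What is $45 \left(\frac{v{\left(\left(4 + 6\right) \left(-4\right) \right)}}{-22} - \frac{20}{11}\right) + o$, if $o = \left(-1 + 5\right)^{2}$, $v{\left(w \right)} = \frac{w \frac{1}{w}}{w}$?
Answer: $- \frac{11575}{176} \approx -65.767$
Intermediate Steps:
$v{\left(w \right)} = \frac{1}{w}$ ($v{\left(w \right)} = 1 \frac{1}{w} = \frac{1}{w}$)
$o = 16$ ($o = 4^{2} = 16$)
$45 \left(\frac{v{\left(\left(4 + 6\right) \left(-4\right) \right)}}{-22} - \frac{20}{11}\right) + o = 45 \left(\frac{1}{\left(4 + 6\right) \left(-4\right) \left(-22\right)} - \frac{20}{11}\right) + 16 = 45 \left(\frac{1}{10 \left(-4\right)} \left(- \frac{1}{22}\right) - \frac{20}{11}\right) + 16 = 45 \left(\frac{1}{-40} \left(- \frac{1}{22}\right) - \frac{20}{11}\right) + 16 = 45 \left(\left(- \frac{1}{40}\right) \left(- \frac{1}{22}\right) - \frac{20}{11}\right) + 16 = 45 \left(\frac{1}{880} - \frac{20}{11}\right) + 16 = 45 \left(- \frac{1599}{880}\right) + 16 = - \frac{14391}{176} + 16 = - \frac{11575}{176}$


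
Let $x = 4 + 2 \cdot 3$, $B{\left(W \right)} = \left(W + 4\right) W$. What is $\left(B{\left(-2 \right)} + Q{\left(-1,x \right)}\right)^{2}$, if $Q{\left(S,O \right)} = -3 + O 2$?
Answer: $169$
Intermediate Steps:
$B{\left(W \right)} = W \left(4 + W\right)$ ($B{\left(W \right)} = \left(4 + W\right) W = W \left(4 + W\right)$)
$x = 10$ ($x = 4 + 6 = 10$)
$Q{\left(S,O \right)} = -3 + 2 O$
$\left(B{\left(-2 \right)} + Q{\left(-1,x \right)}\right)^{2} = \left(- 2 \left(4 - 2\right) + \left(-3 + 2 \cdot 10\right)\right)^{2} = \left(\left(-2\right) 2 + \left(-3 + 20\right)\right)^{2} = \left(-4 + 17\right)^{2} = 13^{2} = 169$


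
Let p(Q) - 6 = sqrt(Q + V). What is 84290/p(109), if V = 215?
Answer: 42145/12 ≈ 3512.1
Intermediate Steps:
p(Q) = 6 + sqrt(215 + Q) (p(Q) = 6 + sqrt(Q + 215) = 6 + sqrt(215 + Q))
84290/p(109) = 84290/(6 + sqrt(215 + 109)) = 84290/(6 + sqrt(324)) = 84290/(6 + 18) = 84290/24 = 84290*(1/24) = 42145/12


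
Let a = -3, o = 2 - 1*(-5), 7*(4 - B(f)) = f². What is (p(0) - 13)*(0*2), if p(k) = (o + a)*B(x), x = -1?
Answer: 0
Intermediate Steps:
B(f) = 4 - f²/7
o = 7 (o = 2 + 5 = 7)
p(k) = 108/7 (p(k) = (7 - 3)*(4 - ⅐*(-1)²) = 4*(4 - ⅐*1) = 4*(4 - ⅐) = 4*(27/7) = 108/7)
(p(0) - 13)*(0*2) = (108/7 - 13)*(0*2) = (17/7)*0 = 0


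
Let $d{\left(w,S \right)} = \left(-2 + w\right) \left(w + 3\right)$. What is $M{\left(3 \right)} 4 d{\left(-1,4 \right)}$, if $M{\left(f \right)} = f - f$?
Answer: $0$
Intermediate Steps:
$M{\left(f \right)} = 0$
$d{\left(w,S \right)} = \left(-2 + w\right) \left(3 + w\right)$
$M{\left(3 \right)} 4 d{\left(-1,4 \right)} = 0 \cdot 4 \left(-6 - 1 + \left(-1\right)^{2}\right) = 0 \left(-6 - 1 + 1\right) = 0 \left(-6\right) = 0$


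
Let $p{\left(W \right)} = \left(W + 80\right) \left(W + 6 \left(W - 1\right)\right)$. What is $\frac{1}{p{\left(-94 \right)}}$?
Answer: $\frac{1}{9296} \approx 0.00010757$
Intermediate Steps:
$p{\left(W \right)} = \left(-6 + 7 W\right) \left(80 + W\right)$ ($p{\left(W \right)} = \left(80 + W\right) \left(W + 6 \left(W - 1\right)\right) = \left(80 + W\right) \left(W + 6 \left(-1 + W\right)\right) = \left(80 + W\right) \left(W + \left(-6 + 6 W\right)\right) = \left(80 + W\right) \left(-6 + 7 W\right) = \left(-6 + 7 W\right) \left(80 + W\right)$)
$\frac{1}{p{\left(-94 \right)}} = \frac{1}{-480 + 7 \left(-94\right)^{2} + 554 \left(-94\right)} = \frac{1}{-480 + 7 \cdot 8836 - 52076} = \frac{1}{-480 + 61852 - 52076} = \frac{1}{9296}$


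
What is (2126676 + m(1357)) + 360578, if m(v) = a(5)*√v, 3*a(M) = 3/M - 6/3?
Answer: 2487254 - 7*√1357/15 ≈ 2.4872e+6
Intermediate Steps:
a(M) = -⅔ + 1/M (a(M) = (3/M - 6/3)/3 = (3/M - 6*⅓)/3 = (3/M - 2)/3 = (-2 + 3/M)/3 = -⅔ + 1/M)
m(v) = -7*√v/15 (m(v) = (-⅔ + 1/5)*√v = (-⅔ + ⅕)*√v = -7*√v/15)
(2126676 + m(1357)) + 360578 = (2126676 - 7*√1357/15) + 360578 = 2487254 - 7*√1357/15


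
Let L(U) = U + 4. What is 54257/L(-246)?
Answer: -54257/242 ≈ -224.20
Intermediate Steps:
L(U) = 4 + U
54257/L(-246) = 54257/(4 - 246) = 54257/(-242) = 54257*(-1/242) = -54257/242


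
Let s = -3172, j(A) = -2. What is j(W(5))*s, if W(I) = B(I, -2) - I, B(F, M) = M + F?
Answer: 6344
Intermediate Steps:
B(F, M) = F + M
W(I) = -2 (W(I) = (I - 2) - I = (-2 + I) - I = -2)
j(W(5))*s = -2*(-3172) = 6344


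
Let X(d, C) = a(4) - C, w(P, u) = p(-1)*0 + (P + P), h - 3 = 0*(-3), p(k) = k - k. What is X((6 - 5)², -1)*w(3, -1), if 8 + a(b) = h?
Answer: -24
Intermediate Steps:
p(k) = 0
h = 3 (h = 3 + 0*(-3) = 3 + 0 = 3)
a(b) = -5 (a(b) = -8 + 3 = -5)
w(P, u) = 2*P (w(P, u) = 0*0 + (P + P) = 0 + 2*P = 2*P)
X(d, C) = -5 - C
X((6 - 5)², -1)*w(3, -1) = (-5 - 1*(-1))*(2*3) = (-5 + 1)*6 = -4*6 = -24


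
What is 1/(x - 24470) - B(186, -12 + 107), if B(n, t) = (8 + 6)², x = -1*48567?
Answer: -14315253/73037 ≈ -196.00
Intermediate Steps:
x = -48567
B(n, t) = 196 (B(n, t) = 14² = 196)
1/(x - 24470) - B(186, -12 + 107) = 1/(-48567 - 24470) - 1*196 = 1/(-73037) - 196 = -1/73037 - 196 = -14315253/73037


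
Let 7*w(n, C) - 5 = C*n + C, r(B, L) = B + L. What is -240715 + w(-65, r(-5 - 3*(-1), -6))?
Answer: -1684488/7 ≈ -2.4064e+5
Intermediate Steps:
w(n, C) = 5/7 + C/7 + C*n/7 (w(n, C) = 5/7 + (C*n + C)/7 = 5/7 + (C + C*n)/7 = 5/7 + (C/7 + C*n/7) = 5/7 + C/7 + C*n/7)
-240715 + w(-65, r(-5 - 3*(-1), -6)) = -240715 + (5/7 + ((-5 - 3*(-1)) - 6)/7 + (⅐)*((-5 - 3*(-1)) - 6)*(-65)) = -240715 + (5/7 + ((-5 + 3) - 6)/7 + (⅐)*((-5 + 3) - 6)*(-65)) = -240715 + (5/7 + (-2 - 6)/7 + (⅐)*(-2 - 6)*(-65)) = -240715 + (5/7 + (⅐)*(-8) + (⅐)*(-8)*(-65)) = -240715 + (5/7 - 8/7 + 520/7) = -240715 + 517/7 = -1684488/7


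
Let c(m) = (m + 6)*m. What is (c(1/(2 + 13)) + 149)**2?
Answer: 1130035456/50625 ≈ 22322.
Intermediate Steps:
c(m) = m*(6 + m) (c(m) = (6 + m)*m = m*(6 + m))
(c(1/(2 + 13)) + 149)**2 = ((6 + 1/(2 + 13))/(2 + 13) + 149)**2 = ((6 + 1/15)/15 + 149)**2 = ((1/15)*(91/15) + 149)**2 = (91/225 + 149)**2 = (33616/225)**2 = 1130035456/50625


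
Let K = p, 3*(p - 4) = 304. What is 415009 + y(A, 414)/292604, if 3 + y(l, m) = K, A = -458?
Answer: 364299880615/877812 ≈ 4.1501e+5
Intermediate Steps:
p = 316/3 (p = 4 + (1/3)*304 = 4 + 304/3 = 316/3 ≈ 105.33)
K = 316/3 ≈ 105.33
y(l, m) = 307/3 (y(l, m) = -3 + 316/3 = 307/3)
415009 + y(A, 414)/292604 = 415009 + (307/3)/292604 = 415009 + (307/3)*(1/292604) = 415009 + 307/877812 = 364299880615/877812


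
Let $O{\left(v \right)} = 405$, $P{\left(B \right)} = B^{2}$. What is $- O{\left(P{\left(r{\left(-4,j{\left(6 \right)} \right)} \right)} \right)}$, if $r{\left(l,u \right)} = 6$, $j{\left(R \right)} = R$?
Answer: $-405$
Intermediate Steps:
$- O{\left(P{\left(r{\left(-4,j{\left(6 \right)} \right)} \right)} \right)} = \left(-1\right) 405 = -405$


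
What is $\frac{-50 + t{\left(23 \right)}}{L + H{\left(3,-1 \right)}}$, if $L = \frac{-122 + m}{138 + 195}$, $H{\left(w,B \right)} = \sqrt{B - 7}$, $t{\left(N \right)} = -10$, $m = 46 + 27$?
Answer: $\frac{979020}{889513} + \frac{13306680 i \sqrt{2}}{889513} \approx 1.1006 + 21.156 i$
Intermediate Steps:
$m = 73$
$H{\left(w,B \right)} = \sqrt{-7 + B}$
$L = - \frac{49}{333}$ ($L = \frac{-122 + 73}{138 + 195} = - \frac{49}{333} \approx -0.14715$)
$\frac{-50 + t{\left(23 \right)}}{L + H{\left(3,-1 \right)}} = \frac{-50 - 10}{- \frac{49}{333} + \sqrt{-7 - 1}} = - \frac{60}{- \frac{49}{333} + \sqrt{-8}} = - \frac{60}{- \frac{49}{333} + 2 i \sqrt{2}}$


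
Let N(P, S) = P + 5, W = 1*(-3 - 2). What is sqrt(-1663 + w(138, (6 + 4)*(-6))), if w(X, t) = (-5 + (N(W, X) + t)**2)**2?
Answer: 3*sqrt(1435818) ≈ 3594.8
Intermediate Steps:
W = -5 (W = 1*(-5) = -5)
N(P, S) = 5 + P
w(X, t) = (-5 + t**2)**2 (w(X, t) = (-5 + ((5 - 5) + t)**2)**2 = (-5 + (0 + t)**2)**2 = (-5 + t**2)**2)
sqrt(-1663 + w(138, (6 + 4)*(-6))) = sqrt(-1663 + (-5 + ((6 + 4)*(-6))**2)**2) = sqrt(-1663 + (-5 + (10*(-6))**2)**2) = sqrt(-1663 + (-5 + (-60)**2)**2) = sqrt(-1663 + (-5 + 3600)**2) = sqrt(-1663 + 3595**2) = sqrt(-1663 + 12924025) = sqrt(12922362) = 3*sqrt(1435818)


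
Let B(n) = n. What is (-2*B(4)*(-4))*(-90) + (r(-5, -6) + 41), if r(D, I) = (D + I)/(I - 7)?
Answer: -36896/13 ≈ -2838.2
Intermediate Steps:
r(D, I) = (D + I)/(-7 + I)
(-2*B(4)*(-4))*(-90) + (r(-5, -6) + 41) = (-2*4*(-4))*(-90) + ((-5 - 6)/(-7 - 6) + 41) = -8*(-4)*(-90) + (-11/(-13) + 41) = 32*(-90) + (-1/13*(-11) + 41) = -2880 + (11/13 + 41) = -2880 + 544/13 = -36896/13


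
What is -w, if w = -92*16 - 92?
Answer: 1564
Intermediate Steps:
w = -1564 (w = -1472 - 92 = -1564)
-w = -1*(-1564) = 1564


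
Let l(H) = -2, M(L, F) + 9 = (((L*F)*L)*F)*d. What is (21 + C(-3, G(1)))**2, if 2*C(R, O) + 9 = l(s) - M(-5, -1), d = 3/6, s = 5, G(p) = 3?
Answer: 3025/16 ≈ 189.06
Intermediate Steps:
d = 1/2 (d = 3*(1/6) = 1/2 ≈ 0.50000)
M(L, F) = -9 + F**2*L**2/2 (M(L, F) = -9 + (((L*F)*L)*F)*(1/2) = -9 + (((F*L)*L)*F)*(1/2) = -9 + ((F*L**2)*F)*(1/2) = -9 + (F**2*L**2)*(1/2) = -9 + F**2*L**2/2)
C(R, O) = -29/4 (C(R, O) = -9/2 + (-2 - (-9 + (1/2)*(-1)**2*(-5)**2))/2 = -9/2 + (-2 - (-9 + (1/2)*1*25))/2 = -9/2 + (-2 - (-9 + 25/2))/2 = -9/2 + (-2 - 1*7/2)/2 = -9/2 + (-2 - 7/2)/2 = -9/2 + (1/2)*(-11/2) = -9/2 - 11/4 = -29/4)
(21 + C(-3, G(1)))**2 = (21 - 29/4)**2 = (55/4)**2 = 3025/16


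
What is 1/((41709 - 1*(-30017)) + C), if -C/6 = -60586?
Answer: 1/435242 ≈ 2.2976e-6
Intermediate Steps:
C = 363516 (C = -6*(-60586) = 363516)
1/((41709 - 1*(-30017)) + C) = 1/((41709 - 1*(-30017)) + 363516) = 1/((41709 + 30017) + 363516) = 1/(71726 + 363516) = 1/435242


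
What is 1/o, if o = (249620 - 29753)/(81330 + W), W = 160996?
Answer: 242326/219867 ≈ 1.1021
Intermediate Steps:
o = 219867/242326 (o = (249620 - 29753)/(81330 + 160996) = 219867/242326 ≈ 0.90732)
1/o = 1/(219867/242326) = 242326/219867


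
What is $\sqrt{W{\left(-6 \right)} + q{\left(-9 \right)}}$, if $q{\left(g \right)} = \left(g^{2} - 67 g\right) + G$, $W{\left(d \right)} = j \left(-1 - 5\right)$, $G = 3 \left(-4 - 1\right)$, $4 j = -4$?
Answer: $15 \sqrt{3} \approx 25.981$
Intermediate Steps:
$j = -1$ ($j = \frac{1}{4} \left(-4\right) = -1$)
$G = -15$ ($G = 3 \left(-5\right) = -15$)
$W{\left(d \right)} = 6$ ($W{\left(d \right)} = - (-1 - 5) = \left(-1\right) \left(-6\right) = 6$)
$q{\left(g \right)} = -15 + g^{2} - 67 g$ ($q{\left(g \right)} = \left(g^{2} - 67 g\right) - 15 = -15 + g^{2} - 67 g$)
$\sqrt{W{\left(-6 \right)} + q{\left(-9 \right)}} = \sqrt{6 - \left(-588 - 81\right)} = \sqrt{6 + \left(-15 + 81 + 603\right)} = \sqrt{6 + 669} = \sqrt{675} = 15 \sqrt{3}$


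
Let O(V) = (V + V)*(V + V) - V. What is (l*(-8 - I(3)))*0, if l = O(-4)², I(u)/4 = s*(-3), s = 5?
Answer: 0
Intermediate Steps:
I(u) = -60 (I(u) = 4*(5*(-3)) = 4*(-15) = -60)
O(V) = -V + 4*V² (O(V) = (2*V)*(2*V) - V = 4*V² - V = -V + 4*V²)
l = 4624 (l = (-4*(-1 + 4*(-4)))² = (-4*(-1 - 16))² = (-4*(-17))² = 68² = 4624)
(l*(-8 - I(3)))*0 = (4624*(-8 - 1*(-60)))*0 = (4624*(-8 + 60))*0 = (4624*52)*0 = 240448*0 = 0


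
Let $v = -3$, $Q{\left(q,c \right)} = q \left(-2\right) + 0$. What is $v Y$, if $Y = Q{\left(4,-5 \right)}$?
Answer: $24$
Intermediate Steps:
$Q{\left(q,c \right)} = - 2 q$ ($Q{\left(q,c \right)} = - 2 q + 0 = - 2 q$)
$Y = -8$ ($Y = \left(-2\right) 4 = -8$)
$v Y = \left(-3\right) \left(-8\right) = 24$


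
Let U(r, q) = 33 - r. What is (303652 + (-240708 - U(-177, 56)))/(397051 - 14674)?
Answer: 62734/382377 ≈ 0.16406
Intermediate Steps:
(303652 + (-240708 - U(-177, 56)))/(397051 - 14674) = (303652 + (-240708 - (33 - 1*(-177))))/(397051 - 14674) = (303652 + (-240708 - (33 + 177)))/382377 = (303652 + (-240708 - 1*210))*(1/382377) = (303652 + (-240708 - 210))*(1/382377) = (303652 - 240918)*(1/382377) = 62734*(1/382377) = 62734/382377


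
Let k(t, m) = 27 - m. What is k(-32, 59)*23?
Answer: -736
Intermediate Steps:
k(-32, 59)*23 = (27 - 1*59)*23 = (27 - 59)*23 = -32*23 = -736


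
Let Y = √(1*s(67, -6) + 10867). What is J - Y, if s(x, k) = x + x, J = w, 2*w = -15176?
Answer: -7588 - √11001 ≈ -7692.9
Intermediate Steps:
w = -7588 (w = (½)*(-15176) = -7588)
J = -7588
s(x, k) = 2*x
Y = √11001 (Y = √(1*(2*67) + 10867) = √(1*134 + 10867) = √(134 + 10867) = √11001 ≈ 104.89)
J - Y = -7588 - √11001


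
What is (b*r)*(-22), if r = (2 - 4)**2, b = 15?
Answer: -1320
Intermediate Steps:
r = 4 (r = (-2)**2 = 4)
(b*r)*(-22) = (15*4)*(-22) = 60*(-22) = -1320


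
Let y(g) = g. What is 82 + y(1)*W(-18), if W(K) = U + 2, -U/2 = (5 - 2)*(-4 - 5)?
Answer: 138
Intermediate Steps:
U = 54 (U = -2*(5 - 2)*(-4 - 5) = -6*(-9) = -2*(-27) = 54)
W(K) = 56 (W(K) = 54 + 2 = 56)
82 + y(1)*W(-18) = 82 + 1*56 = 82 + 56 = 138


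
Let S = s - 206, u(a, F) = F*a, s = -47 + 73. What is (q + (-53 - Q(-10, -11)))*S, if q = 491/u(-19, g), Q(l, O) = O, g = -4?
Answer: 121545/19 ≈ 6397.1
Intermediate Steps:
s = 26
q = 491/76 (q = 491/((-4*(-19))) = 491/76 ≈ 6.4605)
S = -180 (S = 26 - 206 = -180)
(q + (-53 - Q(-10, -11)))*S = (491/76 + (-53 - 1*(-11)))*(-180) = (491/76 + (-53 + 11))*(-180) = (491/76 - 42)*(-180) = -2701/76*(-180) = 121545/19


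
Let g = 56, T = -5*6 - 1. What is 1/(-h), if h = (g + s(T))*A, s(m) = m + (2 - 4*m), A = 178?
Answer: -1/26878 ≈ -3.7205e-5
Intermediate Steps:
T = -31 (T = -30 - 1 = -31)
s(m) = 2 - 3*m
h = 26878 (h = (56 + (2 - 3*(-31)))*178 = (56 + (2 + 93))*178 = (56 + 95)*178 = 151*178 = 26878)
1/(-h) = 1/(-1*26878) = 1/(-26878) = -1/26878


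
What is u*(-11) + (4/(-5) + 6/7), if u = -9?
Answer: 3467/35 ≈ 99.057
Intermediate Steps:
u*(-11) + (4/(-5) + 6/7) = -9*(-11) + (4/(-5) + 6/7) = 99 + (4*(-⅕) + 6*(⅐)) = 99 + (-⅘ + 6/7) = 99 + 2/35 = 3467/35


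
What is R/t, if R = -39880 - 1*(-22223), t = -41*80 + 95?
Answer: 17657/3185 ≈ 5.5438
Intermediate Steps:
t = -3185 (t = -3280 + 95 = -3185)
R = -17657 (R = -39880 + 22223 = -17657)
R/t = -17657/(-3185) = -17657*(-1/3185) = 17657/3185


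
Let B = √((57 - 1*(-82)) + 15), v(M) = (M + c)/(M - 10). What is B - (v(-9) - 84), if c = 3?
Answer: 1590/19 + √154 ≈ 96.094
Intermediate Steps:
v(M) = (3 + M)/(-10 + M) (v(M) = (M + 3)/(M - 10) = (3 + M)/(-10 + M))
B = √154 (B = √((57 + 82) + 15) = √(139 + 15) = √154 ≈ 12.410)
B - (v(-9) - 84) = √154 - ((3 - 9)/(-10 - 9) - 84) = √154 - (-6/(-19) - 84) = √154 - (-1/19*(-6) - 84) = √154 - (6/19 - 84) = √154 - 1*(-1590/19) = √154 + 1590/19 = 1590/19 + √154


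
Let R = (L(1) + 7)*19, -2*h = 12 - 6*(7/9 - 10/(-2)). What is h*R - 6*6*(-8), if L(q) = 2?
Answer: 2226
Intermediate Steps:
h = 34/3 (h = -(12 - 6*(7/9 - 10/(-2)))/2 = -(12 - 6*(7*(⅑) - 10*(-½)))/2 = -(12 - 6*(7/9 + 5))/2 = -(12 - 6*52/9)/2 = -(12 - 104/3)/2 = -½*(-68/3) = 34/3 ≈ 11.333)
R = 171 (R = (2 + 7)*19 = 9*19 = 171)
h*R - 6*6*(-8) = (34/3)*171 - 6*6*(-8) = 1938 - 36*(-8) = 1938 + 288 = 2226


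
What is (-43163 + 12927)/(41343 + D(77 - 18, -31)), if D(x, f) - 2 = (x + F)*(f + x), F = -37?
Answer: -30236/41961 ≈ -0.72057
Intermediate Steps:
D(x, f) = 2 + (-37 + x)*(f + x) (D(x, f) = 2 + (x - 37)*(f + x) = 2 + (-37 + x)*(f + x))
(-43163 + 12927)/(41343 + D(77 - 18, -31)) = (-43163 + 12927)/(41343 + (2 + (77 - 18)**2 - 37*(-31) - 37*(77 - 18) - 31*(77 - 18))) = -30236/(41343 + (2 + 59**2 + 1147 - 37*59 - 31*59)) = -30236/(41343 + (2 + 3481 + 1147 - 2183 - 1829)) = -30236/(41343 + 618) = -30236/41961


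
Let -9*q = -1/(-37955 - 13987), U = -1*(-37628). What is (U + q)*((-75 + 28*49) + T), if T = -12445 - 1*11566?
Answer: -199772607612331/233739 ≈ -8.5468e+8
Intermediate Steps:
U = 37628
T = -24011 (T = -12445 - 11566 = -24011)
q = -1/467478 (q = -(-1)/(9*(-37955 - 13987)) = -(-1)/(9*(-51942)) = -(-1)*(-1)/(9*51942) = -⅑*1/51942 = -1/467478 ≈ -2.1391e-6)
(U + q)*((-75 + 28*49) + T) = (37628 - 1/467478)*((-75 + 28*49) - 24011) = 17590262183*((-75 + 1372) - 24011)/467478 = 17590262183*(1297 - 24011)/467478 = (17590262183/467478)*(-22714) = -199772607612331/233739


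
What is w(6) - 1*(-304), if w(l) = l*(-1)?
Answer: 298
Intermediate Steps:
w(l) = -l
w(6) - 1*(-304) = -1*6 - 1*(-304) = -6 + 304 = 298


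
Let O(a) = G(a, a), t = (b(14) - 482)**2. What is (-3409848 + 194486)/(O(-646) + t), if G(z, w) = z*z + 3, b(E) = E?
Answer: -3215362/636343 ≈ -5.0529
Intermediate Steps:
G(z, w) = 3 + z**2 (G(z, w) = z**2 + 3 = 3 + z**2)
t = 219024 (t = (14 - 482)**2 = (-468)**2 = 219024)
O(a) = 3 + a**2
(-3409848 + 194486)/(O(-646) + t) = (-3409848 + 194486)/((3 + (-646)**2) + 219024) = -3215362/((3 + 417316) + 219024) = -3215362/(417319 + 219024) = -3215362/636343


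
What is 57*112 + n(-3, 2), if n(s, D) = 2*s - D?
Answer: 6376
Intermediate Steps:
n(s, D) = -D + 2*s
57*112 + n(-3, 2) = 57*112 + (-1*2 + 2*(-3)) = 6384 + (-2 - 6) = 6384 - 8 = 6376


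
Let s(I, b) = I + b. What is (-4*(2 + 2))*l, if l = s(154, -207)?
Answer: 848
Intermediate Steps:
l = -53 (l = 154 - 207 = -53)
(-4*(2 + 2))*l = -4*(2 + 2)*(-53) = -4*4*(-53) = -16*(-53) = 848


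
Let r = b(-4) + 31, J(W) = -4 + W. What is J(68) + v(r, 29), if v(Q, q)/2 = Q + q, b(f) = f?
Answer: 176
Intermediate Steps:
r = 27 (r = -4 + 31 = 27)
v(Q, q) = 2*Q + 2*q (v(Q, q) = 2*(Q + q) = 2*Q + 2*q)
J(68) + v(r, 29) = (-4 + 68) + (2*27 + 2*29) = 64 + (54 + 58) = 64 + 112 = 176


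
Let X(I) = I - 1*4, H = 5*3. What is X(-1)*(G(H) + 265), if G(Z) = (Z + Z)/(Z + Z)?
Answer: -1330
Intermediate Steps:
H = 15
X(I) = -4 + I (X(I) = I - 4 = -4 + I)
G(Z) = 1 (G(Z) = (2*Z)/((2*Z)) = (2*Z)*(1/(2*Z)) = 1)
X(-1)*(G(H) + 265) = (-4 - 1)*(1 + 265) = -5*266 = -1330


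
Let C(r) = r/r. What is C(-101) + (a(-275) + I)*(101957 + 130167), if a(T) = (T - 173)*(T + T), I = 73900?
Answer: 74349317201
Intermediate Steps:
a(T) = 2*T*(-173 + T) (a(T) = (-173 + T)*(2*T) = 2*T*(-173 + T))
C(r) = 1
C(-101) + (a(-275) + I)*(101957 + 130167) = 1 + (2*(-275)*(-173 - 275) + 73900)*(101957 + 130167) = 1 + (2*(-275)*(-448) + 73900)*232124 = 1 + (246400 + 73900)*232124 = 1 + 320300*232124 = 1 + 74349317200 = 74349317201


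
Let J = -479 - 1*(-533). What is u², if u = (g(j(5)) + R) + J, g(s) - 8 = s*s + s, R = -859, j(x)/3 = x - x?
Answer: 635209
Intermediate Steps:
j(x) = 0 (j(x) = 3*(x - x) = 3*0 = 0)
J = 54 (J = -479 + 533 = 54)
g(s) = 8 + s + s² (g(s) = 8 + (s*s + s) = 8 + (s² + s) = 8 + (s + s²) = 8 + s + s²)
u = -797 (u = ((8 + 0 + 0²) - 859) + 54 = ((8 + 0 + 0) - 859) + 54 = (8 - 859) + 54 = -851 + 54 = -797)
u² = (-797)² = 635209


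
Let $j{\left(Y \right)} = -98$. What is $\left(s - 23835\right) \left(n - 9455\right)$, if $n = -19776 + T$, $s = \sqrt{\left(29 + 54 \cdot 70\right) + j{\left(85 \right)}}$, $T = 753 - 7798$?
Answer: $864638460 - 36276 \sqrt{3711} \approx 8.6243 \cdot 10^{8}$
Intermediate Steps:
$T = -7045$
$s = \sqrt{3711}$ ($s = \sqrt{\left(29 + 54 \cdot 70\right) - 98} = \sqrt{\left(29 + 3780\right) - 98} = \sqrt{3809 - 98} = \sqrt{3711} \approx 60.918$)
$n = -26821$ ($n = -19776 - 7045 = -26821$)
$\left(s - 23835\right) \left(n - 9455\right) = \left(\sqrt{3711} - 23835\right) \left(-26821 - 9455\right) = \left(-23835 + \sqrt{3711}\right) \left(-36276\right) = 864638460 - 36276 \sqrt{3711}$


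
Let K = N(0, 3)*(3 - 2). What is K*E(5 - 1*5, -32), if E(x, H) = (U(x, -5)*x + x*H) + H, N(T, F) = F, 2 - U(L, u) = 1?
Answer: -96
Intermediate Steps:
U(L, u) = 1 (U(L, u) = 2 - 1*1 = 2 - 1 = 1)
E(x, H) = H + x + H*x (E(x, H) = (1*x + x*H) + H = (x + H*x) + H = H + x + H*x)
K = 3 (K = 3*(3 - 2) = 3*1 = 3)
K*E(5 - 1*5, -32) = 3*(-32 + (5 - 1*5) - 32*(5 - 1*5)) = 3*(-32 + (5 - 5) - 32*(5 - 5)) = 3*(-32 + 0 - 32*0) = 3*(-32 + 0 + 0) = 3*(-32) = -96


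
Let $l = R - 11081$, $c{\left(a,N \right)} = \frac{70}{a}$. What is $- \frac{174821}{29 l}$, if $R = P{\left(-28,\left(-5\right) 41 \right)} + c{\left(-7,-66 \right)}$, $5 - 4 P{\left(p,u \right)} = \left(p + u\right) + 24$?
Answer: $\frac{349642}{640175} \approx 0.54617$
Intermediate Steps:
$P{\left(p,u \right)} = - \frac{19}{4} - \frac{p}{4} - \frac{u}{4}$ ($P{\left(p,u \right)} = \frac{5}{4} - \frac{\left(p + u\right) + 24}{4} = \frac{5}{4} - \frac{24 + p + u}{4} = \frac{5}{4} - \left(6 + \frac{p}{4} + \frac{u}{4}\right) = - \frac{19}{4} - \frac{p}{4} - \frac{u}{4}$)
$R = \frac{87}{2}$ ($R = \left(- \frac{19}{4} - -7 - \frac{\left(-5\right) 41}{4}\right) + \frac{70}{-7} = \left(- \frac{19}{4} + 7 - - \frac{205}{4}\right) + 70 \left(- \frac{1}{7}\right) = \left(- \frac{19}{4} + 7 + \frac{205}{4}\right) - 10 = \frac{107}{2} - 10 = \frac{87}{2} \approx 43.5$)
$l = - \frac{22075}{2}$ ($l = \frac{87}{2} - 11081 = - \frac{22075}{2} \approx -11038.0$)
$- \frac{174821}{29 l} = - \frac{174821}{29 \left(- \frac{22075}{2}\right)} = - \frac{174821}{- \frac{640175}{2}} = \left(-174821\right) \left(- \frac{2}{640175}\right) = \frac{349642}{640175}$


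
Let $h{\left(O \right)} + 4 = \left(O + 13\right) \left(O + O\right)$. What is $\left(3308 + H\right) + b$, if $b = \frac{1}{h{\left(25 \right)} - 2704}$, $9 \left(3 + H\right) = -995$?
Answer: $\frac{23229991}{7272} \approx 3194.4$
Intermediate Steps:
$H = - \frac{1022}{9}$ ($H = -3 + \frac{1}{9} \left(-995\right) = -3 - \frac{995}{9} = - \frac{1022}{9} \approx -113.56$)
$h{\left(O \right)} = -4 + 2 O \left(13 + O\right)$ ($h{\left(O \right)} = -4 + \left(O + 13\right) \left(O + O\right) = -4 + \left(13 + O\right) 2 O = -4 + 2 O \left(13 + O\right)$)
$b = - \frac{1}{808}$ ($b = \frac{1}{\left(-4 + 2 \cdot 25^{2} + 26 \cdot 25\right) - 2704} = \frac{1}{\left(-4 + 2 \cdot 625 + 650\right) - 2704} = \frac{1}{\left(-4 + 1250 + 650\right) - 2704} = \frac{1}{1896 - 2704} = \frac{1}{-808} = - \frac{1}{808} \approx -0.0012376$)
$\left(3308 + H\right) + b = \left(3308 - \frac{1022}{9}\right) - \frac{1}{808} = \frac{28750}{9} - \frac{1}{808} = \frac{23229991}{7272}$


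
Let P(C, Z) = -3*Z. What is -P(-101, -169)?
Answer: -507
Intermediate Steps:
-P(-101, -169) = -(-3)*(-169) = -1*507 = -507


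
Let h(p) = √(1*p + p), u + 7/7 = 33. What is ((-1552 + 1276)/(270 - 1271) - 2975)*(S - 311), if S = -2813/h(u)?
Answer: 15784782399/8008 ≈ 1.9711e+6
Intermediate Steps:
u = 32 (u = -1 + 33 = 32)
h(p) = √2*√p (h(p) = √(p + p) = √(2*p) = √2*√p)
S = -2813/8 (S = -2813/(√2*√32) = -2813/(√2*(4*√2)) = -2813/8 ≈ -351.63)
((-1552 + 1276)/(270 - 1271) - 2975)*(S - 311) = ((-1552 + 1276)/(270 - 1271) - 2975)*(-2813/8 - 311) = (-276/(-1001) - 2975)*(-5301/8) = (-276*(-1/1001) - 2975)*(-5301/8) = (276/1001 - 2975)*(-5301/8) = -2977699/1001*(-5301/8) = 15784782399/8008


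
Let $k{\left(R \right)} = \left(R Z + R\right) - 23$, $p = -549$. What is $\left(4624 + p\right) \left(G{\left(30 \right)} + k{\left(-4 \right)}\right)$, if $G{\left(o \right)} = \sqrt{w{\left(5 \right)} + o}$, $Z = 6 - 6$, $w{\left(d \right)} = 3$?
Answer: $-110025 + 4075 \sqrt{33} \approx -86616.0$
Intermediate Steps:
$Z = 0$ ($Z = 6 - 6 = 0$)
$G{\left(o \right)} = \sqrt{3 + o}$
$k{\left(R \right)} = -23 + R$ ($k{\left(R \right)} = \left(R 0 + R\right) - 23 = \left(0 + R\right) - 23 = R - 23 = -23 + R$)
$\left(4624 + p\right) \left(G{\left(30 \right)} + k{\left(-4 \right)}\right) = \left(4624 - 549\right) \left(\sqrt{3 + 30} - 27\right) = 4075 \left(\sqrt{33} - 27\right) = 4075 \left(-27 + \sqrt{33}\right) = -110025 + 4075 \sqrt{33}$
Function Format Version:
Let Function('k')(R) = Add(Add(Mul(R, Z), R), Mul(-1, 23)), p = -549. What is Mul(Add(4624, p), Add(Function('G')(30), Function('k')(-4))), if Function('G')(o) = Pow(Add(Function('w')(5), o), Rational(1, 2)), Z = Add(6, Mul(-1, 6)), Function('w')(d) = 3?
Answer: Add(-110025, Mul(4075, Pow(33, Rational(1, 2)))) ≈ -86616.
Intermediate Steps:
Z = 0 (Z = Add(6, -6) = 0)
Function('G')(o) = Pow(Add(3, o), Rational(1, 2))
Function('k')(R) = Add(-23, R) (Function('k')(R) = Add(Add(Mul(R, 0), R), Mul(-1, 23)) = Add(Add(0, R), -23) = Add(R, -23) = Add(-23, R))
Mul(Add(4624, p), Add(Function('G')(30), Function('k')(-4))) = Mul(Add(4624, -549), Add(Pow(Add(3, 30), Rational(1, 2)), Add(-23, -4))) = Mul(4075, Add(Pow(33, Rational(1, 2)), -27)) = Mul(4075, Add(-27, Pow(33, Rational(1, 2)))) = Add(-110025, Mul(4075, Pow(33, Rational(1, 2))))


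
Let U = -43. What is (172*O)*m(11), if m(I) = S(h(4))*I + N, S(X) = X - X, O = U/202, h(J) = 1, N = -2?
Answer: 7396/101 ≈ 73.228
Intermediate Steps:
O = -43/202 ≈ -0.21287
S(X) = 0
m(I) = -2 (m(I) = 0*I - 2 = 0 - 2 = -2)
(172*O)*m(11) = (172*(-43/202))*(-2) = -3698/101*(-2) = 7396/101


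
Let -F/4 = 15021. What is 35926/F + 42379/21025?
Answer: 895477843/631633050 ≈ 1.4177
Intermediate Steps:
F = -60084 (F = -4*15021 = -60084)
35926/F + 42379/21025 = 35926/(-60084) + 42379/21025 = 35926*(-1/60084) + 42379*(1/21025) = -17963/30042 + 42379/21025 = 895477843/631633050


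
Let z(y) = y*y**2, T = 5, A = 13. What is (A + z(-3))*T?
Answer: -70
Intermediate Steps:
z(y) = y**3
(A + z(-3))*T = (13 + (-3)**3)*5 = (13 - 27)*5 = -14*5 = -70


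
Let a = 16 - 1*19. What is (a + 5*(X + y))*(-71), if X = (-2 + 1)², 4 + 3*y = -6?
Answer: 3124/3 ≈ 1041.3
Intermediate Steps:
y = -10/3 (y = -4/3 + (⅓)*(-6) = -4/3 - 2 = -10/3 ≈ -3.3333)
X = 1 (X = (-1)² = 1)
a = -3 (a = 16 - 19 = -3)
(a + 5*(X + y))*(-71) = (-3 + 5*(1 - 10/3))*(-71) = (-3 + 5*(-7/3))*(-71) = (-3 - 35/3)*(-71) = -44/3*(-71) = 3124/3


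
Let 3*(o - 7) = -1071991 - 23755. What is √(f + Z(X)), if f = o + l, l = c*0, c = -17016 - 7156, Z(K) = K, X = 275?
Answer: 10*I*√32847/3 ≈ 604.13*I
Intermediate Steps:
c = -24172
o = -1095725/3 (o = 7 + (-1071991 - 23755)/3 = 7 + (⅓)*(-1095746) = 7 - 1095746/3 = -1095725/3 ≈ -3.6524e+5)
l = 0 (l = -24172*0 = 0)
f = -1095725/3 (f = -1095725/3 + 0 = -1095725/3 ≈ -3.6524e+5)
√(f + Z(X)) = √(-1095725/3 + 275) = √(-1094900/3) = 10*I*√32847/3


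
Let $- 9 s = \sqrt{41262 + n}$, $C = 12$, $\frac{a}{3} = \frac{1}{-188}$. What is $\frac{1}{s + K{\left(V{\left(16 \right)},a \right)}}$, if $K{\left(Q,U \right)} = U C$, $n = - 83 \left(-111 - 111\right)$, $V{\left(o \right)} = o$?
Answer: $\frac{3807}{14649359} - \frac{13254 \sqrt{1658}}{14649359} \approx -0.03658$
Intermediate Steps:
$a = - \frac{3}{188}$ ($a = \frac{3}{-188} = 3 \left(- \frac{1}{188}\right) = - \frac{3}{188} \approx -0.015957$)
$n = 18426$ ($n = \left(-83\right) \left(-222\right) = 18426$)
$K{\left(Q,U \right)} = 12 U$ ($K{\left(Q,U \right)} = U 12 = 12 U$)
$s = - \frac{2 \sqrt{1658}}{3}$ ($s = - \frac{\sqrt{41262 + 18426}}{9} = - \frac{\sqrt{59688}}{9} = - \frac{6 \sqrt{1658}}{9} = - \frac{2 \sqrt{1658}}{3} \approx -27.146$)
$\frac{1}{s + K{\left(V{\left(16 \right)},a \right)}} = \frac{1}{- \frac{2 \sqrt{1658}}{3} + 12 \left(- \frac{3}{188}\right)} = \frac{1}{- \frac{2 \sqrt{1658}}{3} - \frac{9}{47}} = \frac{1}{- \frac{9}{47} - \frac{2 \sqrt{1658}}{3}}$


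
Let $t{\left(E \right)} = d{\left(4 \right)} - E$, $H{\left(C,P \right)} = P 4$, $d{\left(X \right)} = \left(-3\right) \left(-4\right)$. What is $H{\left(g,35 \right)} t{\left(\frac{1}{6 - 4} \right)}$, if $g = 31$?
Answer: $1610$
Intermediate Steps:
$d{\left(X \right)} = 12$
$H{\left(C,P \right)} = 4 P$
$t{\left(E \right)} = 12 - E$
$H{\left(g,35 \right)} t{\left(\frac{1}{6 - 4} \right)} = 4 \cdot 35 \left(12 - \frac{1}{6 - 4}\right) = 140 \left(12 - \frac{1}{2}\right) = 140 \cdot \frac{23}{2} = 1610$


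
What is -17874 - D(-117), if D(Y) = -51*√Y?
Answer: -17874 + 153*I*√13 ≈ -17874.0 + 551.65*I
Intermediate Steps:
-17874 - D(-117) = -17874 - (-51)*√(-117) = -17874 - (-51)*3*I*√13 = -17874 - (-153)*I*√13 = -17874 + 153*I*√13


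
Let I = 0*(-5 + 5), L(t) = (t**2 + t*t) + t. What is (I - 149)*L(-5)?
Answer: -6705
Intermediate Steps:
L(t) = t + 2*t**2 (L(t) = (t**2 + t**2) + t = 2*t**2 + t = t + 2*t**2)
I = 0 (I = 0*0 = 0)
(I - 149)*L(-5) = (0 - 149)*(-5*(1 + 2*(-5))) = -(-745)*(1 - 10) = -(-745)*(-9) = -149*45 = -6705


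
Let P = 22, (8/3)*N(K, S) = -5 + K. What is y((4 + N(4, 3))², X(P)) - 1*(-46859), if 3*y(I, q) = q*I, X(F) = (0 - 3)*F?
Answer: 1490237/32 ≈ 46570.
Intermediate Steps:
N(K, S) = -15/8 + 3*K/8 (N(K, S) = 3*(-5 + K)/8 = -15/8 + 3*K/8)
X(F) = -3*F
y(I, q) = I*q/3 (y(I, q) = (q*I)/3 = (I*q)/3 = I*q/3)
y((4 + N(4, 3))², X(P)) - 1*(-46859) = (4 + (-15/8 + (3/8)*4))²*(-3*22)/3 - 1*(-46859) = (⅓)*(4 + (-15/8 + 3/2))²*(-66) + 46859 = (⅓)*(4 - 3/8)²*(-66) + 46859 = (⅓)*(29/8)²*(-66) + 46859 = (⅓)*(841/64)*(-66) + 46859 = -9251/32 + 46859 = 1490237/32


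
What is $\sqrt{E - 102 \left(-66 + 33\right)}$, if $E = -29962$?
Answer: $2 i \sqrt{6649} \approx 163.08 i$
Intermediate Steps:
$\sqrt{E - 102 \left(-66 + 33\right)} = \sqrt{-29962 - 102 \left(-66 + 33\right)} = \sqrt{-29962 - -3366} = \sqrt{-29962 + 3366} = \sqrt{-26596} = 2 i \sqrt{6649}$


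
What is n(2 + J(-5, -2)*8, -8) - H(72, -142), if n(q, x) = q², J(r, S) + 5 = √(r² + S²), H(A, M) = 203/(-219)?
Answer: 722903/219 - 608*√29 ≈ 26.747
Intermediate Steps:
H(A, M) = -203/219 (H(A, M) = 203*(-1/219) = -203/219)
J(r, S) = -5 + √(S² + r²) (J(r, S) = -5 + √(r² + S²) = -5 + √(S² + r²))
n(2 + J(-5, -2)*8, -8) - H(72, -142) = (2 + (-5 + √((-2)² + (-5)²))*8)² - 1*(-203/219) = (2 + (-5 + √(4 + 25))*8)² + 203/219 = (2 + (-5 + √29)*8)² + 203/219 = (2 + (-40 + 8*√29))² + 203/219 = (-38 + 8*√29)² + 203/219 = 203/219 + (-38 + 8*√29)²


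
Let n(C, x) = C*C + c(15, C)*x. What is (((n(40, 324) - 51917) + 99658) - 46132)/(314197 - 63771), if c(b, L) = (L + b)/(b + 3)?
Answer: 4199/250426 ≈ 0.016767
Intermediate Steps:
c(b, L) = (L + b)/(3 + b)
n(C, x) = C² + x*(⅚ + C/18) (n(C, x) = C*C + ((C + 15)/(3 + 15))*x = C² + ((15 + C)/18)*x = C² + (⅚ + C/18)*x = C² + x*(⅚ + C/18))
(((n(40, 324) - 51917) + 99658) - 46132)/(314197 - 63771) = ((((40² + (1/18)*324*(15 + 40)) - 51917) + 99658) - 46132)/(314197 - 63771) = ((((1600 + (1/18)*324*55) - 51917) + 99658) - 46132)/250426 = ((((1600 + 990) - 51917) + 99658) - 46132)*(1/250426) = (((2590 - 51917) + 99658) - 46132)*(1/250426) = ((-49327 + 99658) - 46132)*(1/250426) = (50331 - 46132)*(1/250426) = 4199*(1/250426) = 4199/250426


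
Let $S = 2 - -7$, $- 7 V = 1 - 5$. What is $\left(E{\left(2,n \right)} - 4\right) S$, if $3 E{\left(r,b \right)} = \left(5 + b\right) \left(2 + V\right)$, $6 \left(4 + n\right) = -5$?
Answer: $- \frac{243}{7} \approx -34.714$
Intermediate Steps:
$V = \frac{4}{7}$ ($V = - \frac{1 - 5}{7} = \left(- \frac{1}{7}\right) \left(-4\right) = \frac{4}{7} \approx 0.57143$)
$n = - \frac{29}{6}$ ($n = -4 + \frac{1}{6} \left(-5\right) = -4 - \frac{5}{6} = - \frac{29}{6} \approx -4.8333$)
$S = 9$ ($S = 2 + 7 = 9$)
$E{\left(r,b \right)} = \frac{30}{7} + \frac{6 b}{7}$ ($E{\left(r,b \right)} = \frac{\left(5 + b\right) \left(2 + \frac{4}{7}\right)}{3} = \frac{\left(5 + b\right) \frac{18}{7}}{3} = \frac{\frac{90}{7} + \frac{18 b}{7}}{3} = \frac{30}{7} + \frac{6 b}{7}$)
$\left(E{\left(2,n \right)} - 4\right) S = \left(\left(\frac{30}{7} + \frac{6}{7} \left(- \frac{29}{6}\right)\right) - 4\right) 9 = \left(\left(\frac{30}{7} - \frac{29}{7}\right) - 4\right) 9 = \left(\frac{1}{7} - 4\right) 9 = \left(- \frac{27}{7}\right) 9 = - \frac{243}{7}$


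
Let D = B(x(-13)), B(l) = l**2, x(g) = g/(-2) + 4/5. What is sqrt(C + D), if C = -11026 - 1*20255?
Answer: I*sqrt(3122771)/10 ≈ 176.71*I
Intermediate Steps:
x(g) = 4/5 - g/2 (x(g) = g*(-1/2) + 4*(1/5) = -g/2 + 4/5 = 4/5 - g/2)
D = 5329/100 (D = (4/5 - 1/2*(-13))**2 = (4/5 + 13/2)**2 = (73/10)**2 = 5329/100 ≈ 53.290)
C = -31281 (C = -11026 - 20255 = -31281)
sqrt(C + D) = sqrt(-31281 + 5329/100) = sqrt(-3122771/100) = I*sqrt(3122771)/10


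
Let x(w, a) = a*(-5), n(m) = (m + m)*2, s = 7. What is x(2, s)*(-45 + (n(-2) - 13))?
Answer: 2310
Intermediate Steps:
n(m) = 4*m (n(m) = (2*m)*2 = 4*m)
x(w, a) = -5*a
x(2, s)*(-45 + (n(-2) - 13)) = (-5*7)*(-45 + (4*(-2) - 13)) = -35*(-45 + (-8 - 13)) = -35*(-45 - 21) = -35*(-66) = 2310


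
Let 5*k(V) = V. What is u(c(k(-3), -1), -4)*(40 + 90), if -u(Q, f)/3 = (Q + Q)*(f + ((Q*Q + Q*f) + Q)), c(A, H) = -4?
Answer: 74880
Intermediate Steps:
k(V) = V/5
u(Q, f) = -6*Q*(Q + f + Q² + Q*f) (u(Q, f) = -3*(Q + Q)*(f + ((Q*Q + Q*f) + Q)) = -3*2*Q*(f + ((Q² + Q*f) + Q)) = -3*2*Q*(f + (Q + Q² + Q*f)) = -3*2*Q*(Q + f + Q² + Q*f) = -6*Q*(Q + f + Q² + Q*f))
u(c(k(-3), -1), -4)*(40 + 90) = (-6*(-4)*(-4 - 4 + (-4)² - 4*(-4)))*(40 + 90) = -6*(-4)*(-4 - 4 + 16 + 16)*130 = -6*(-4)*24*130 = 576*130 = 74880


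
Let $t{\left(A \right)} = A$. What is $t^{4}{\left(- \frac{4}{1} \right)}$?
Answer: $256$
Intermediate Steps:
$t^{4}{\left(- \frac{4}{1} \right)} = \left(- \frac{4}{1}\right)^{4} = \left(\left(-4\right) 1\right)^{4} = \left(-4\right)^{4} = 256$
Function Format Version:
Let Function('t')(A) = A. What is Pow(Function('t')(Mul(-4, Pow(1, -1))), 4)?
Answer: 256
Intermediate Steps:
Pow(Function('t')(Mul(-4, Pow(1, -1))), 4) = Pow(Mul(-4, Pow(1, -1)), 4) = Pow(Mul(-4, 1), 4) = Pow(-4, 4) = 256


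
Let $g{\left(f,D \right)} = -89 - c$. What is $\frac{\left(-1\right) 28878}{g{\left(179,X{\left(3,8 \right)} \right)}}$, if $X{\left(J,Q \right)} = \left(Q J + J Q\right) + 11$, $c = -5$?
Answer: $\frac{4813}{14} \approx 343.79$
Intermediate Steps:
$X{\left(J,Q \right)} = 11 + 2 J Q$ ($X{\left(J,Q \right)} = \left(J Q + J Q\right) + 11 = 2 J Q + 11 = 11 + 2 J Q$)
$g{\left(f,D \right)} = -84$ ($g{\left(f,D \right)} = -89 - -5 = -89 + 5 = -84$)
$\frac{\left(-1\right) 28878}{g{\left(179,X{\left(3,8 \right)} \right)}} = \frac{\left(-1\right) 28878}{-84} = \left(-28878\right) \left(- \frac{1}{84}\right) = \frac{4813}{14}$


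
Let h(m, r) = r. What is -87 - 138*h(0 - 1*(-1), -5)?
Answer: 603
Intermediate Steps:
-87 - 138*h(0 - 1*(-1), -5) = -87 - 138*(-5) = -87 + 690 = 603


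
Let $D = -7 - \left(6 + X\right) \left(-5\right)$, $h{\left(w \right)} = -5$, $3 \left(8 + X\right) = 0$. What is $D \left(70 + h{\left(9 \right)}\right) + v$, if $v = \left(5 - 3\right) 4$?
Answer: $-1097$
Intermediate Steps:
$X = -8$ ($X = -8 + \frac{1}{3} \cdot 0 = -8 + 0 = -8$)
$D = -17$ ($D = -7 - \left(6 - 8\right) \left(-5\right) = -7 - \left(-2\right) \left(-5\right) = -7 - 10 = -17$)
$v = 8$ ($v = 2 \cdot 4 = 8$)
$D \left(70 + h{\left(9 \right)}\right) + v = - 17 \left(70 - 5\right) + 8 = \left(-17\right) 65 + 8 = -1105 + 8 = -1097$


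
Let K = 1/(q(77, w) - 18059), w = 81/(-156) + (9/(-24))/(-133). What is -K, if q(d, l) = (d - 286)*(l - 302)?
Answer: -728/32881525 ≈ -2.2140e-5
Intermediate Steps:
w = -7143/13832 (w = 81*(-1/156) + (9*(-1/24))*(-1/133) = -27/52 - 3/8*(-1/133) = -27/52 + 3/1064 = -7143/13832 ≈ -0.51641)
q(d, l) = (-302 + l)*(-286 + d) (q(d, l) = (-286 + d)*(-302 + l) = (-302 + l)*(-286 + d))
K = 728/32881525 (K = 1/((86372 - 302*77 - 286*(-7143/13832) + 77*(-7143/13832)) - 18059) = 1/((86372 - 23254 + 78573/532 - 78573/1976) - 18059) = 1/(46028477/728 - 18059) = 1/(32881525/728) = 728/32881525 ≈ 2.2140e-5)
-K = -1*728/32881525 = -728/32881525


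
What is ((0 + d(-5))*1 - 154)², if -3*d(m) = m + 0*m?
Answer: 208849/9 ≈ 23205.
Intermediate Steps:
d(m) = -m/3 (d(m) = -(m + 0*m)/3 = -(m + 0)/3 = -m/3)
((0 + d(-5))*1 - 154)² = ((0 - ⅓*(-5))*1 - 154)² = ((0 + 5/3)*1 - 154)² = ((5/3)*1 - 154)² = (5/3 - 154)² = (-457/3)² = 208849/9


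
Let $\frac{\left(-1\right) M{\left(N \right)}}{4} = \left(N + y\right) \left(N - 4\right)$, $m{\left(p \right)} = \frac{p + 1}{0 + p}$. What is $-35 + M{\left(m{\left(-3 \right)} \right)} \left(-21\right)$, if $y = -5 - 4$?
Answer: $\frac{6895}{3} \approx 2298.3$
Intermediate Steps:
$y = -9$
$m{\left(p \right)} = \frac{1 + p}{p}$
$M{\left(N \right)} = - 4 \left(-9 + N\right) \left(-4 + N\right)$ ($M{\left(N \right)} = - 4 \left(N - 9\right) \left(N - 4\right) = - 4 \left(-9 + N\right) \left(-4 + N\right)$)
$-35 + M{\left(m{\left(-3 \right)} \right)} \left(-21\right) = -35 + \left(-144 - 4 \left(\frac{1 - 3}{-3}\right)^{2} + 52 \frac{1 - 3}{-3}\right) \left(-21\right) = -35 + \left(-144 - 4 \left(\left(- \frac{1}{3}\right) \left(-2\right)\right)^{2} + 52 \left(\left(- \frac{1}{3}\right) \left(-2\right)\right)\right) \left(-21\right) = -35 + \left(-144 - 4 \left(\frac{2}{3}\right)^{2} + 52 \cdot \frac{2}{3}\right) \left(-21\right) = -35 + \left(-144 - \frac{16}{9} + \frac{104}{3}\right) \left(-21\right) = -35 - - \frac{7000}{3} = -35 + \frac{7000}{3} = \frac{6895}{3}$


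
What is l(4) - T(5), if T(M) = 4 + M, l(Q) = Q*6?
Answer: 15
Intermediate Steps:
l(Q) = 6*Q
l(4) - T(5) = 6*4 - (4 + 5) = 24 - 1*9 = 24 - 9 = 15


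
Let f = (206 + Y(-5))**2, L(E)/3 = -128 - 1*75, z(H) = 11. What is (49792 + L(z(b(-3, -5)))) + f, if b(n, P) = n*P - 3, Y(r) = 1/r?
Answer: 2288416/25 ≈ 91537.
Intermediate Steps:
b(n, P) = -3 + P*n (b(n, P) = P*n - 3 = -3 + P*n)
L(E) = -609 (L(E) = 3*(-128 - 1*75) = 3*(-128 - 75) = 3*(-203) = -609)
f = 1058841/25 (f = (206 + 1/(-5))**2 = (206 - 1/5)**2 = (1029/5)**2 = 1058841/25 ≈ 42354.)
(49792 + L(z(b(-3, -5)))) + f = (49792 - 609) + 1058841/25 = 49183 + 1058841/25 = 2288416/25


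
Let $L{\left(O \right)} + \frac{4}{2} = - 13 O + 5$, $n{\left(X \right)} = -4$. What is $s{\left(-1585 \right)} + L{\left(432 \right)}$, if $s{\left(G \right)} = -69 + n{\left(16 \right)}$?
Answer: $-5686$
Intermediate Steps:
$L{\left(O \right)} = 3 - 13 O$ ($L{\left(O \right)} = -2 - \left(-5 + 13 O\right) = 3 - 13 O$)
$s{\left(G \right)} = -73$ ($s{\left(G \right)} = -69 - 4 = -73$)
$s{\left(-1585 \right)} + L{\left(432 \right)} = -73 + \left(3 - 5616\right) = -73 - 5613 = -5686$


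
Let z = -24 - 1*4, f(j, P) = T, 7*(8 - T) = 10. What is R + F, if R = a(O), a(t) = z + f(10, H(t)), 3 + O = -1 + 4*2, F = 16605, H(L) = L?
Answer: 116085/7 ≈ 16584.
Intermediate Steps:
T = 46/7 (T = 8 - ⅐*10 = 8 - 10/7 = 46/7 ≈ 6.5714)
f(j, P) = 46/7
z = -28 (z = -24 - 4 = -28)
O = 4 (O = -3 + (-1 + 4*2) = -3 + (-1 + 8) = -3 + 7 = 4)
a(t) = -150/7 (a(t) = -28 + 46/7 = -150/7)
R = -150/7 ≈ -21.429
R + F = -150/7 + 16605 = 116085/7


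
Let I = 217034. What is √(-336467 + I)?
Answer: I*√119433 ≈ 345.59*I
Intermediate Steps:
√(-336467 + I) = √(-336467 + 217034) = √(-119433) = I*√119433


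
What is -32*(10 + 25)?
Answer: -1120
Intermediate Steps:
-32*(10 + 25) = -32*35 = -1120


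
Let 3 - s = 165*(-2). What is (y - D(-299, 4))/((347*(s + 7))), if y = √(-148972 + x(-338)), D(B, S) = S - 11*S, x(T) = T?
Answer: 2/5899 + 3*I*√16590/117980 ≈ 0.00033904 + 0.0032752*I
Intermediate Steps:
s = 333 (s = 3 - 165*(-2) = 3 - 1*(-330) = 3 + 330 = 333)
D(B, S) = -10*S
y = 3*I*√16590 (y = √(-148972 - 338) = √(-149310) = 3*I*√16590 ≈ 386.41*I)
(y - D(-299, 4))/((347*(s + 7))) = (3*I*√16590 - (-10)*4)/((347*(333 + 7))) = (3*I*√16590 - 1*(-40))/((347*340)) = (3*I*√16590 + 40)/117980 = (40 + 3*I*√16590)*(1/117980) = 2/5899 + 3*I*√16590/117980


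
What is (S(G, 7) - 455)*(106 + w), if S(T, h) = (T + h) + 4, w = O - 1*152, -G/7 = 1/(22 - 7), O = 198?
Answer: -1013384/15 ≈ -67559.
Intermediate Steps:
G = -7/15 (G = -7/(22 - 7) = -7/15 ≈ -0.46667)
w = 46 (w = 198 - 1*152 = 198 - 152 = 46)
S(T, h) = 4 + T + h
(S(G, 7) - 455)*(106 + w) = ((4 - 7/15 + 7) - 455)*(106 + 46) = (158/15 - 455)*152 = -6667/15*152 = -1013384/15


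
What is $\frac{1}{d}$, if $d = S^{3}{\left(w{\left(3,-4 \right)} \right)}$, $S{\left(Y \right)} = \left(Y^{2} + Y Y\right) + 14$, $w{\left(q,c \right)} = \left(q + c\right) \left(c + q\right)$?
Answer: $\frac{1}{4096} \approx 0.00024414$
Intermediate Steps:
$w{\left(q,c \right)} = \left(c + q\right)^{2}$ ($w{\left(q,c \right)} = \left(c + q\right) \left(c + q\right) = \left(c + q\right)^{2}$)
$S{\left(Y \right)} = 14 + 2 Y^{2}$ ($S{\left(Y \right)} = \left(Y^{2} + Y^{2}\right) + 14 = 2 Y^{2} + 14 = 14 + 2 Y^{2}$)
$d = 4096$ ($d = \left(14 + 2 \left(\left(-4 + 3\right)^{2}\right)^{2}\right)^{3} = \left(14 + 2 \left(\left(-1\right)^{2}\right)^{2}\right)^{3} = \left(14 + 2 \cdot 1^{2}\right)^{3} = \left(14 + 2 \cdot 1\right)^{3} = \left(14 + 2\right)^{3} = 16^{3} = 4096$)
$\frac{1}{d} = \frac{1}{4096}$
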